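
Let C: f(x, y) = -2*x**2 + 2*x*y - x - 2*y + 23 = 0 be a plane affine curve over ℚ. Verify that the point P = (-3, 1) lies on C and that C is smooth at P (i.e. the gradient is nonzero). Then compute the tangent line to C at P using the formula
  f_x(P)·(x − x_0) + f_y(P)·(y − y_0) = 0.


Tangent line at P: 13*x - 8*y + 47 = 0.

Step 1: f(-3, 1) = 0, so P lies on C.
Step 2: partial derivatives
  f_x(x, y) = -4*x + 2*y - 1, f_y(x, y) = 2*x - 2.
  f_x(P) = 13, f_y(P) = -8 (gradient nonzero, so P is smooth).
Step 3: tangent line at P: 13·(x − -3) + -8·(y − 1) = 0.
Expanding: 13*x - 8*y + 47 = 0.


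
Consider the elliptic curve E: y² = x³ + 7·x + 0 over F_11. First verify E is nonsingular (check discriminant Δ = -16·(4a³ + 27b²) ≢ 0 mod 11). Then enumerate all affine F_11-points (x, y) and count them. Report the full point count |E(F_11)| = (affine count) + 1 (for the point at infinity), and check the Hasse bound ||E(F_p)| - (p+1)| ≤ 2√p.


Affine points = {(0, 0), (2, 0), (3, 2), (3, 9), (4, 2), (4, 9), (6, 4), (6, 7), (9, 0), (10, 5), (10, 6)}; affine count = 11; |E(F_11)| = 12.

Discriminant check: Δ ∝ 4a³ + 27b² = 4·7³ + 27·0² = 4·343 + 27·0 ≡ 8 (mod 11). Nonzero ⇒ E is nonsingular.
For each x ∈ F_11, compute rhs = x³ + 7·x + 0 mod 11, then count y ∈ F_11 with y² ≡ rhs.
  x = 0: rhs = 0, matching y values: 0 (1 points).
  x = 1: rhs = 8, matching y values: none (0 points).
  x = 2: rhs = 0, matching y values: 0 (1 points).
  x = 3: rhs = 4, matching y values: 2, 9 (2 points).
  x = 4: rhs = 4, matching y values: 2, 9 (2 points).
  x = 5: rhs = 6, matching y values: none (0 points).
  x = 6: rhs = 5, matching y values: 4, 7 (2 points).
  x = 7: rhs = 7, matching y values: none (0 points).
  x = 8: rhs = 7, matching y values: none (0 points).
  x = 9: rhs = 0, matching y values: 0 (1 points).
  x = 10: rhs = 3, matching y values: 5, 6 (2 points).
Total affine count: 11.
Full point count |E(F_11)| = 11 + 1 = 12.
Hasse bound: |12 − (11+1)| = |0| = 0 ≤ 2√11 ≈ 6.6332 ✓.


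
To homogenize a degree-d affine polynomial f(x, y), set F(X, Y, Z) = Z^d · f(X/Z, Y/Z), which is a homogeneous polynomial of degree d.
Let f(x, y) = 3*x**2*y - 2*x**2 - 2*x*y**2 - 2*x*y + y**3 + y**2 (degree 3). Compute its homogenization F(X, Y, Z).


F(X, Y, Z) = 3*X**2*Y - 2*X**2*Z - 2*X*Y**2 - 2*X*Y*Z + Y**3 + Y**2*Z

deg(f) = 3.
Substitute x = X/Z, y = Y/Z into f, then multiply by Z^3.
  monomial 3·x^2·y^1 ↦ 3·X^2·Y^1·Z^0.
  monomial -2·x^2·y^0 ↦ -2·X^2·Y^0·Z^1.
  monomial -2·x^1·y^2 ↦ -2·X^1·Y^2·Z^0.
  monomial -2·x^1·y^1 ↦ -2·X^1·Y^1·Z^1.
  monomial 1·x^0·y^3 ↦ 1·X^0·Y^3·Z^0.
  monomial 1·x^0·y^2 ↦ 1·X^0·Y^2·Z^1.
Collecting: F(X, Y, Z) = 3*X**2*Y - 2*X**2*Z - 2*X*Y**2 - 2*X*Y*Z + Y**3 + Y**2*Z.


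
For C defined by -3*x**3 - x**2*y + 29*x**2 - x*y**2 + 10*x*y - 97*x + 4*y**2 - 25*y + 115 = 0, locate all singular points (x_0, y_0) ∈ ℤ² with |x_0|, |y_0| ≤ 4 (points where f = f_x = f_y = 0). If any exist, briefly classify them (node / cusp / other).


Singular points: {(3, 2)}; classification: cusp.

Compute partial derivatives:
  f_x = -9*x**2 - 2*x*y + 58*x - y**2 + 10*y - 97.
  f_y = -x**2 - 2*x*y + 10*x + 8*y - 25.
Scan x_0 ∈ {−4, ..., 4}. For each x_0, f_y(x_0, y) is a polynomial in y; find its integer roots y ∈ {−4, ..., 4}, then test f_x and f at those candidates.
  x = -4: f_y(-4, y) = 16*y - 81; no integer root y with |y| ≤ 4.
  x = -3: f_y(-3, y) = 14*y - 64; no integer root y with |y| ≤ 4.
  x = -2: f_y(-2, y) = 12*y - 49; no integer root y with |y| ≤ 4.
  x = -1: f_y(-1, y) = 10*y - 36; no integer root y with |y| ≤ 4.
  x = 0: f_y(0, y) = 8*y - 25; no integer root y with |y| ≤ 4.
  x = 1: f_y(1, y) = 6*y - 16; no integer root y with |y| ≤ 4.
  x = 2: f_y(2, y) = 4*y - 9; no integer root y with |y| ≤ 4.
  x = 3: f_y(3, y) = 2*y - 4; vanishes at y ∈ {2}. (3, 2): f_x = 0, f = 0 — SINGULAR.
  x = 4: f_y(4, y) = -1; no integer root y with |y| ≤ 4.
Only singular point on the grid: (3, 2).
Classify: substitute x = 3 + u, y = 2 + v and expand: f = -3*u**3 - u**2*v - u*v**2 + v**2.
No constant or linear terms (consistent with a singular point). Quadratic part: v**2. Cubic part: -3*u**3 - u**2*v - u*v**2.
The quadratic part v**2 is a perfect square, so there is a single (double) tangent line v = 0, i.e. y = 2. Restricting the cubic part to that line (v = 0) leaves -3*u**3 ≠ 0, so f is not divisible by v and the branch is v² ≈ 3*u**3 to lowest order — this is a cusp.
Classification: cusp.


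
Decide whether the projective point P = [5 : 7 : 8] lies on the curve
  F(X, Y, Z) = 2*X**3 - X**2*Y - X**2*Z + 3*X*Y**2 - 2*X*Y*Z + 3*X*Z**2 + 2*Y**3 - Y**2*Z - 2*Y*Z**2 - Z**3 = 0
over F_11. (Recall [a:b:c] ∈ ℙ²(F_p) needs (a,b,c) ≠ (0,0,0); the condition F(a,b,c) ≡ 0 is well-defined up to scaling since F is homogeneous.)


F(5,7,8) ≡ 6 (mod 11); P is NOT on the curve.

Evaluate F(5, 7, 8) term-by-term (mod 11).
  2*X**3 ↦ 2·125·1·1 = 250
  -X**2*Y ↦ -1·25·7·1 = -175
  -X**2*Z ↦ -1·25·1·8 = -200
  3*X*Y**2 ↦ 3·5·49·1 = 735
  -2*X*Y*Z ↦ -2·5·7·8 = -560
  3*X*Z**2 ↦ 3·5·1·64 = 960
  2*Y**3 ↦ 2·1·343·1 = 686
  -Y**2*Z ↦ -1·1·49·8 = -392
  -2*Y*Z**2 ↦ -2·1·7·64 = -896
  -Z**3 ↦ -1·1·1·512 = -512
Sum: F(5, 7, 8) = (250) + (-175) + (-200) + (735) + (-560) + (960) + (686) + (-392) + (-896) + (-512) = -104.
Reducing mod 11: -104 ≡ 6 (mod 11).
Since F(a, b, c) ≡ 6 ≠ 0 (mod 11), P does NOT lie on the curve.


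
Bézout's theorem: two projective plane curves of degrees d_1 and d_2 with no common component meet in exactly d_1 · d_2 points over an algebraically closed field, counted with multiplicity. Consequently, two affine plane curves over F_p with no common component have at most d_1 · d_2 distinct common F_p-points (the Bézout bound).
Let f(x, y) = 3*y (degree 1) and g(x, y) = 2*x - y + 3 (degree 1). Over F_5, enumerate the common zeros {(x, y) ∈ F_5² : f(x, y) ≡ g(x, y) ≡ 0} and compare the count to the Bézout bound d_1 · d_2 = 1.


Common zeros: {(1, 0)}; count = 1; Bézout bound = 1.

deg(f) = 1, deg(g) = 1, so Bézout bound = 1.
Scan x ∈ F_5. For each x, list the y ∈ F_5 with f(x, y) ≡ 0 and those with g(x, y) ≡ 0 (mod 5); the common zeros in that column are the intersection.
  x = 0: f ≡ 0 at y ∈ {0}; g ≡ 0 at y ∈ {3}; common: ∅.
  x = 1: f ≡ 0 at y ∈ {0}; g ≡ 0 at y ∈ {0}; common: {0}.
  x = 2: f ≡ 0 at y ∈ {0}; g ≡ 0 at y ∈ {2}; common: ∅.
  x = 3: f ≡ 0 at y ∈ {0}; g ≡ 0 at y ∈ {4}; common: ∅.
  x = 4: f ≡ 0 at y ∈ {0}; g ≡ 0 at y ∈ {1}; common: ∅.
Collecting: common zeros = {(1, 0)}, so the count is 1.
Comparison with the Bézout bound: 1 ≤ 1 = deg(f)·deg(g), as expected for curves with no common component (the bound is attained).


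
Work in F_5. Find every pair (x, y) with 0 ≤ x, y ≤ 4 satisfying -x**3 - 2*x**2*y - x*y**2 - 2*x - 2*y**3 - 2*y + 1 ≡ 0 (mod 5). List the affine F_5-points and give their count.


Affine F_5-points: {(0, 4), (1, 2), (2, 1), (2, 2), (3, 2)}; count = 5.

For each of the 25 pairs (x, y) ∈ F_5², evaluate f(x, y) mod 5. Record the zeros.
  x = 0: [0↦1, 1↦2, 2↦1, 3↦1, 4↦0]  zeros at y ∈ {4}
  x = 1: [0↦3, 1↦1, 2↦0, 3↦3, 4↦3]  zeros at y ∈ {2}
  x = 2: [0↦4, 1↦0, 2↦0, 3↦2, 4↦4]  zeros at y ∈ {1, 2}
  x = 3: [0↦3, 1↦3, 2↦0, 3↦2, 4↦2]  zeros at y ∈ {2}
  x = 4: [0↦4, 1↦4, 2↦4, 3↦2, 4↦1]  zeros at y ∈ ∅
Collecting zeros: affine points = {(0, 4), (1, 2), (2, 1), (2, 2), (3, 2)}.
Total count |C(F_5)_aff| = 5.


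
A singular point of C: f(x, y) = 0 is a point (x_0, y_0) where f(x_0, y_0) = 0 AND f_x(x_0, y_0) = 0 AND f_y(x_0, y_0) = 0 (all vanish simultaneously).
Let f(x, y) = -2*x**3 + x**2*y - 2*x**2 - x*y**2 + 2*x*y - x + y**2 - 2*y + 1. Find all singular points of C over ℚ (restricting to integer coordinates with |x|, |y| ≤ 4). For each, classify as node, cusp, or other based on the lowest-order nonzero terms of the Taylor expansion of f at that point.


Singular points: {(0, 1)}; classification: node.

Compute partial derivatives:
  f_x = -6*x**2 + 2*x*y - 4*x - y**2 + 2*y - 1.
  f_y = x**2 - 2*x*y + 2*x + 2*y - 2.
Scan x_0 ∈ {−4, ..., 4}. For each x_0, f_y(x_0, y) is a polynomial in y; find its integer roots y ∈ {−4, ..., 4}, then test f_x and f at those candidates.
  x = -4: f_y(-4, y) = 10*y + 6; no integer root y with |y| ≤ 4.
  x = -3: f_y(-3, y) = 8*y + 1; no integer root y with |y| ≤ 4.
  x = -2: f_y(-2, y) = 6*y - 2; no integer root y with |y| ≤ 4.
  x = -1: f_y(-1, y) = 4*y - 3; no integer root y with |y| ≤ 4.
  x = 0: f_y(0, y) = 2*y - 2; vanishes at y ∈ {1}. (0, 1): f_x = 0, f = 0 — SINGULAR.
  x = 1: f_y(1, y) = 1; no integer root y with |y| ≤ 4.
  x = 2: f_y(2, y) = 6 - 2*y; vanishes at y ∈ {3}. (2, 3): f_x = -24 ≠ 0.
  x = 3: f_y(3, y) = 13 - 4*y; no integer root y with |y| ≤ 4.
  x = 4: f_y(4, y) = 22 - 6*y; no integer root y with |y| ≤ 4.
Only singular point on the grid: (0, 1).
Classify: substitute x = 0 + u, y = 1 + v and expand: f = -2*u**3 + u**2*v - u**2 - u*v**2 + v**2.
No constant or linear terms (consistent with a singular point). Quadratic part: -u**2 + v**2. Cubic part: -2*u**3 + u**2*v - u*v**2.
The quadratic part v**2 - u**2 = (v − u)(v + u) splits into two distinct linear factors, so there are two distinct tangent lines y − 1 = ±(x − 0) — this is a node (ordinary double point).
Classification: node.


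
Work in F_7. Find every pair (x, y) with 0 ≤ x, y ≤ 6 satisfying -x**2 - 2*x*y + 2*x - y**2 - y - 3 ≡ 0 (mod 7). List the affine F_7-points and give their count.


Affine F_7-points: {(1, 5), (1, 6), (3, 1), (3, 6), (4, 1), (4, 4), (5, 5)}; count = 7.

For each of the 49 pairs (x, y) ∈ F_7², evaluate f(x, y) mod 7. Record the zeros.
  x = 0: [0↦4, 1↦2, 2↦5, 3↦6, 4↦5, 5↦2, 6↦4]  zeros at y ∈ ∅
  x = 1: [0↦5, 1↦1, 2↦2, 3↦1, 4↦5, 5↦0, 6↦0]  zeros at y ∈ {5, 6}
  x = 2: [0↦4, 1↦5, 2↦4, 3↦1, 4↦3, 5↦3, 6↦1]  zeros at y ∈ ∅
  x = 3: [0↦1, 1↦0, 2↦4, 3↦6, 4↦6, 5↦4, 6↦0]  zeros at y ∈ {1, 6}
  x = 4: [0↦3, 1↦0, 2↦2, 3↦2, 4↦0, 5↦3, 6↦4]  zeros at y ∈ {1, 4}
  x = 5: [0↦3, 1↦5, 2↦5, 3↦3, 4↦6, 5↦0, 6↦6]  zeros at y ∈ {5}
  x = 6: [0↦1, 1↦1, 2↦6, 3↦2, 4↦3, 5↦2, 6↦6]  zeros at y ∈ ∅
Collecting zeros: affine points = {(1, 5), (1, 6), (3, 1), (3, 6), (4, 1), (4, 4), (5, 5)}.
Total count |C(F_7)_aff| = 7.


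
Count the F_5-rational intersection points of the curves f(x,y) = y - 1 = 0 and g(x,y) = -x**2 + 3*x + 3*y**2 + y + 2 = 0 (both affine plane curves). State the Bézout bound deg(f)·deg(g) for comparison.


Common zeros: ∅; count = 0; Bézout bound = 2.

deg(f) = 1, deg(g) = 2, so Bézout bound = 2.
Scan x ∈ F_5. For each x, list the y ∈ F_5 with f(x, y) ≡ 0 and those with g(x, y) ≡ 0 (mod 5); the common zeros in that column are the intersection.
  x = 0: f ≡ 0 at y ∈ {1}; g ≡ 0 at y ∈ ∅; common: ∅.
  x = 1: f ≡ 0 at y ∈ {1}; g ≡ 0 at y ∈ ∅; common: ∅.
  x = 2: f ≡ 0 at y ∈ {1}; g ≡ 0 at y ∈ ∅; common: ∅.
  x = 3: f ≡ 0 at y ∈ {1}; g ≡ 0 at y ∈ ∅; common: ∅.
  x = 4: f ≡ 0 at y ∈ {1}; g ≡ 0 at y ∈ {4}; common: ∅.
Collecting: common zeros = ∅, so the count is 0.
Comparison with the Bézout bound: 0 ≤ 2 = deg(f)·deg(g), as expected for curves with no common component (the affine F_5-count falls short of the bound because intersections may lie at infinity, over extension fields, or carry multiplicity).


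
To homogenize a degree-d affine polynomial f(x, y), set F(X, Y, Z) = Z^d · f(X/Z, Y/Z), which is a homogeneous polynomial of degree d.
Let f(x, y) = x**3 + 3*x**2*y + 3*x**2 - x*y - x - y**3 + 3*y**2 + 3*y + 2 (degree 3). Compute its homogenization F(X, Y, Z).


F(X, Y, Z) = X**3 + 3*X**2*Y + 3*X**2*Z - X*Y*Z - X*Z**2 - Y**3 + 3*Y**2*Z + 3*Y*Z**2 + 2*Z**3

deg(f) = 3.
Substitute x = X/Z, y = Y/Z into f, then multiply by Z^3.
  monomial 1·x^3·y^0 ↦ 1·X^3·Y^0·Z^0.
  monomial 3·x^2·y^1 ↦ 3·X^2·Y^1·Z^0.
  monomial 3·x^2·y^0 ↦ 3·X^2·Y^0·Z^1.
  monomial -1·x^1·y^1 ↦ -1·X^1·Y^1·Z^1.
  monomial -1·x^1·y^0 ↦ -1·X^1·Y^0·Z^2.
  monomial -1·x^0·y^3 ↦ -1·X^0·Y^3·Z^0.
  monomial 3·x^0·y^2 ↦ 3·X^0·Y^2·Z^1.
  monomial 3·x^0·y^1 ↦ 3·X^0·Y^1·Z^2.
  monomial 2·x^0·y^0 ↦ 2·X^0·Y^0·Z^3.
Collecting: F(X, Y, Z) = X**3 + 3*X**2*Y + 3*X**2*Z - X*Y*Z - X*Z**2 - Y**3 + 3*Y**2*Z + 3*Y*Z**2 + 2*Z**3.


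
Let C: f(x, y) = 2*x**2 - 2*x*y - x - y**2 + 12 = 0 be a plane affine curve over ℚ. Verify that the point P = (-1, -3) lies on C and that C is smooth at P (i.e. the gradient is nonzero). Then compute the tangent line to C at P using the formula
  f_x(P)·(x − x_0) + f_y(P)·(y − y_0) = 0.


Tangent line at P: x + 8*y + 25 = 0.

Step 1: f(-1, -3) = 0, so P lies on C.
Step 2: partial derivatives
  f_x(x, y) = 4*x - 2*y - 1, f_y(x, y) = -2*x - 2*y.
  f_x(P) = 1, f_y(P) = 8 (gradient nonzero, so P is smooth).
Step 3: tangent line at P: 1·(x − -1) + 8·(y − -3) = 0.
Expanding: x + 8*y + 25 = 0.


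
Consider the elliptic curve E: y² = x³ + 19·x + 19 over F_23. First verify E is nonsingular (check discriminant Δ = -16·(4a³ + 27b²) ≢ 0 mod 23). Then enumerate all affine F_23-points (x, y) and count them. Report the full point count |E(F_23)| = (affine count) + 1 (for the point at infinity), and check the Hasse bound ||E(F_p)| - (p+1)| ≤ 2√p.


Affine points = {(1, 4), (1, 19), (5, 3), (5, 20), (6, 2), (6, 21), (7, 9), (7, 14), (8, 4), (8, 19), (10, 6), (10, 17), (11, 8), (11, 15), (13, 5), (13, 18), (14, 4), (14, 19), (16, 7), (16, 16), (18, 11), (18, 12), (20, 2), (20, 21)}; affine count = 24; |E(F_23)| = 25.

Discriminant check: Δ ∝ 4a³ + 27b² = 4·19³ + 27·19² = 4·6859 + 27·361 ≡ 15 (mod 23). Nonzero ⇒ E is nonsingular.
For each x ∈ F_23, compute rhs = x³ + 19·x + 19 mod 23, then count y ∈ F_23 with y² ≡ rhs.
  x = 0: rhs = 19, matching y values: none (0 points).
  x = 1: rhs = 16, matching y values: 4, 19 (2 points).
  x = 2: rhs = 19, matching y values: none (0 points).
  x = 3: rhs = 11, matching y values: none (0 points).
  x = 4: rhs = 21, matching y values: none (0 points).
  x = 5: rhs = 9, matching y values: 3, 20 (2 points).
  x = 6: rhs = 4, matching y values: 2, 21 (2 points).
  x = 7: rhs = 12, matching y values: 9, 14 (2 points).
  x = 8: rhs = 16, matching y values: 4, 19 (2 points).
  x = 9: rhs = 22, matching y values: none (0 points).
  x = 10: rhs = 13, matching y values: 6, 17 (2 points).
  x = 11: rhs = 18, matching y values: 8, 15 (2 points).
  x = 12: rhs = 20, matching y values: none (0 points).
  x = 13: rhs = 2, matching y values: 5, 18 (2 points).
  x = 14: rhs = 16, matching y values: 4, 19 (2 points).
  x = 15: rhs = 22, matching y values: none (0 points).
  x = 16: rhs = 3, matching y values: 7, 16 (2 points).
  x = 17: rhs = 11, matching y values: none (0 points).
  x = 18: rhs = 6, matching y values: 11, 12 (2 points).
  x = 19: rhs = 17, matching y values: none (0 points).
  x = 20: rhs = 4, matching y values: 2, 21 (2 points).
  x = 21: rhs = 19, matching y values: none (0 points).
  x = 22: rhs = 22, matching y values: none (0 points).
Total affine count: 24.
Full point count |E(F_23)| = 24 + 1 = 25.
Hasse bound: |25 − (23+1)| = |1| = 1 ≤ 2√23 ≈ 9.5917 ✓.


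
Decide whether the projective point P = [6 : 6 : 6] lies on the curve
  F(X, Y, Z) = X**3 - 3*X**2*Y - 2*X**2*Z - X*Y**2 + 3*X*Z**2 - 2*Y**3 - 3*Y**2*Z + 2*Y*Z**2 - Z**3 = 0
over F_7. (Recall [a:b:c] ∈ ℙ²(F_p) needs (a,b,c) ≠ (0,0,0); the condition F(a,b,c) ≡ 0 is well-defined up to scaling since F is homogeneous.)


F(6,6,6) ≡ 6 (mod 7); P is NOT on the curve.

Evaluate F(6, 6, 6) term-by-term (mod 7).
  X**3 ↦ 1·216·1·1 = 216
  -3*X**2*Y ↦ -3·36·6·1 = -648
  -2*X**2*Z ↦ -2·36·1·6 = -432
  -X*Y**2 ↦ -1·6·36·1 = -216
  3*X*Z**2 ↦ 3·6·1·36 = 648
  -2*Y**3 ↦ -2·1·216·1 = -432
  -3*Y**2*Z ↦ -3·1·36·6 = -648
  2*Y*Z**2 ↦ 2·1·6·36 = 432
  -Z**3 ↦ -1·1·1·216 = -216
Sum: F(6, 6, 6) = (216) + (-648) + (-432) + (-216) + (648) + (-432) + (-648) + (432) + (-216) = -1296.
Reducing mod 7: -1296 ≡ 6 (mod 7).
Since F(a, b, c) ≡ 6 ≠ 0 (mod 7), P does NOT lie on the curve.


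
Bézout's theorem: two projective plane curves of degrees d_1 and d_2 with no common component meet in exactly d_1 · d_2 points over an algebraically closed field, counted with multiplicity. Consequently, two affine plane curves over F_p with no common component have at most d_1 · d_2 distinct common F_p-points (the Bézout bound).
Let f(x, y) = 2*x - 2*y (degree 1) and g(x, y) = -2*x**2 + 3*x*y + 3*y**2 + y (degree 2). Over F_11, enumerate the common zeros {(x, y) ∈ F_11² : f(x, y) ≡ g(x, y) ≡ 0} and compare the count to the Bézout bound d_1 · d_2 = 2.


Common zeros: {(0, 0), (8, 8)}; count = 2; Bézout bound = 2.

deg(f) = 1, deg(g) = 2, so Bézout bound = 2.
Scan x ∈ F_11. For each x, list the y ∈ F_11 with f(x, y) ≡ 0 and those with g(x, y) ≡ 0 (mod 11); the common zeros in that column are the intersection.
  x = 0: f ≡ 0 at y ∈ {0}; g ≡ 0 at y ∈ {0, 7}; common: {0}.
  x = 1: f ≡ 0 at y ∈ {1}; g ≡ 0 at y ∈ ∅; common: ∅.
  x = 2: f ≡ 0 at y ∈ {2}; g ≡ 0 at y ∈ ∅; common: ∅.
  x = 3: f ≡ 0 at y ∈ {3}; g ≡ 0 at y ∈ ∅; common: ∅.
  x = 4: f ≡ 0 at y ∈ {4}; g ≡ 0 at y ∈ {6, 8}; common: ∅.
  x = 5: f ≡ 0 at y ∈ {5}; g ≡ 0 at y ∈ {6, 7}; common: ∅.
  x = 6: f ≡ 0 at y ∈ {6}; g ≡ 0 at y ∈ {2, 10}; common: ∅.
  x = 7: f ≡ 0 at y ∈ {7}; g ≡ 0 at y ∈ ∅; common: ∅.
  x = 8: f ≡ 0 at y ∈ {8}; g ≡ 0 at y ∈ {2, 8}; common: {8}.
  x = 9: f ≡ 0 at y ∈ {9}; g ≡ 0 at y ∈ {10}; common: ∅.
  x = 10: f ≡ 0 at y ∈ {10}; g ≡ 0 at y ∈ ∅; common: ∅.
Collecting: common zeros = {(0, 0), (8, 8)}, so the count is 2.
Comparison with the Bézout bound: 2 ≤ 2 = deg(f)·deg(g), as expected for curves with no common component (the bound is attained).


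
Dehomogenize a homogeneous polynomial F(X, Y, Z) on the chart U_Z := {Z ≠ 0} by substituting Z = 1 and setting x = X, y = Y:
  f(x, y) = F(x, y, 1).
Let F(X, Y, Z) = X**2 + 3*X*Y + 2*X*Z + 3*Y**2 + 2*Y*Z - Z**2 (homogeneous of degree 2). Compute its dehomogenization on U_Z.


f(x, y) = x**2 + 3*x*y + 2*x + 3*y**2 + 2*y - 1

On U_Z we set Z = 1. Each monomial c·X^i·Y^j·Z^k in F becomes c·x^i·y^j·1^k = c·x^i·y^j.
Substituting Z = 1: F(X, Y, 1) = x**2 + 3*x*y + 2*x + 3*y**2 + 2*y - 1.
Note: deg(f) ≤ deg(F) = 2; strict inequality happens when F is divisible by Z (lost terms).


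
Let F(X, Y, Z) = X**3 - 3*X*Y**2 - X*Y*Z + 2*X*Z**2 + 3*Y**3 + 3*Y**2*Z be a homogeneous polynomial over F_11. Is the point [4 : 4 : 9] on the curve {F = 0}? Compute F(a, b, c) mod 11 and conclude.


F(4,4,9) ≡ 10 (mod 11); P is NOT on the curve.

Evaluate F(4, 4, 9) term-by-term (mod 11).
  X**3 ↦ 1·64·1·1 = 64
  -3*X*Y**2 ↦ -3·4·16·1 = -192
  -X*Y*Z ↦ -1·4·4·9 = -144
  2*X*Z**2 ↦ 2·4·1·81 = 648
  3*Y**3 ↦ 3·1·64·1 = 192
  3*Y**2*Z ↦ 3·1·16·9 = 432
Sum: F(4, 4, 9) = (64) + (-192) + (-144) + (648) + (192) + (432) = 1000.
Reducing mod 11: 1000 ≡ 10 (mod 11).
Since F(a, b, c) ≡ 10 ≠ 0 (mod 11), P does NOT lie on the curve.


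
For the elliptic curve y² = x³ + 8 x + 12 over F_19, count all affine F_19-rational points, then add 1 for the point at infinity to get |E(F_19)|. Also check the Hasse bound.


Affine points = {(2, 6), (2, 13), (3, 5), (3, 14), (5, 5), (5, 14), (10, 3), (10, 16), (11, 5), (11, 14), (15, 7), (15, 12), (17, 8), (17, 11)}; affine count = 14; |E(F_19)| = 15.

Discriminant check: Δ ∝ 4a³ + 27b² = 4·8³ + 27·12² = 4·512 + 27·144 ≡ 8 (mod 19). Nonzero ⇒ E is nonsingular.
For each x ∈ F_19, compute rhs = x³ + 8·x + 12 mod 19, then count y ∈ F_19 with y² ≡ rhs.
  x = 0: rhs = 12, matching y values: none (0 points).
  x = 1: rhs = 2, matching y values: none (0 points).
  x = 2: rhs = 17, matching y values: 6, 13 (2 points).
  x = 3: rhs = 6, matching y values: 5, 14 (2 points).
  x = 4: rhs = 13, matching y values: none (0 points).
  x = 5: rhs = 6, matching y values: 5, 14 (2 points).
  x = 6: rhs = 10, matching y values: none (0 points).
  x = 7: rhs = 12, matching y values: none (0 points).
  x = 8: rhs = 18, matching y values: none (0 points).
  x = 9: rhs = 15, matching y values: none (0 points).
  x = 10: rhs = 9, matching y values: 3, 16 (2 points).
  x = 11: rhs = 6, matching y values: 5, 14 (2 points).
  x = 12: rhs = 12, matching y values: none (0 points).
  x = 13: rhs = 14, matching y values: none (0 points).
  x = 14: rhs = 18, matching y values: none (0 points).
  x = 15: rhs = 11, matching y values: 7, 12 (2 points).
  x = 16: rhs = 18, matching y values: none (0 points).
  x = 17: rhs = 7, matching y values: 8, 11 (2 points).
  x = 18: rhs = 3, matching y values: none (0 points).
Total affine count: 14.
Full point count |E(F_19)| = 14 + 1 = 15.
Hasse bound: |15 − (19+1)| = |-5| = 5 ≤ 2√19 ≈ 8.7178 ✓.


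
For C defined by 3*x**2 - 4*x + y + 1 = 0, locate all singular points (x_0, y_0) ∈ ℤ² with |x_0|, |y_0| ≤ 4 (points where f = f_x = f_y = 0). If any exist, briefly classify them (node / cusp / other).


No singular points in the scanned grid; C is smooth there.

Compute partial derivatives:
  f_x = 6*x - 4.
  f_y = 1.
f_y = 1 is a nonzero constant, so f_y never vanishes: no point (x, y) can satisfy f = f_x = f_y = 0. In particular no (x, y) ∈ {−4, ..., 4}² is singular; the curve is smooth.


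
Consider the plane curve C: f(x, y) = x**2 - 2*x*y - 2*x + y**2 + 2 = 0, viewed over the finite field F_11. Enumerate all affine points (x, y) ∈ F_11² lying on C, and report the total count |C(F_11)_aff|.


Affine F_11-points: {(0, 3), (0, 8), (1, 1), (3, 1), (3, 5), (7, 6), (7, 8), (8, 2), (8, 3), (9, 2), (9, 5)}; count = 11.

For each of the 121 pairs (x, y) ∈ F_11², evaluate f(x, y) mod 11. Record the zeros.
  x = 0: [0↦2, 1↦3, 2↦6, 3↦0, 4↦7, 5↦5, 6↦5, 7↦7, 8↦0, 9↦6, 10↦3]  zeros at y ∈ {3, 8}
  x = 1: [0↦1, 1↦0, 2↦1, 3↦4, 4↦9, 5↦5, 6↦3, 7↦3, 8↦5, 9↦9, 10↦4]  zeros at y ∈ {1}
  x = 2: [0↦2, 1↦10, 2↦9, 3↦10, 4↦2, 5↦7, 6↦3, 7↦1, 8↦1, 9↦3, 10↦7]  zeros at y ∈ ∅
  x = 3: [0↦5, 1↦0, 2↦8, 3↦7, 4↦8, 5↦0, 6↦5, 7↦1, 8↦10, 9↦10, 10↦1]  zeros at y ∈ {1, 5}
  x = 4: [0↦10, 1↦3, 2↦9, 3↦6, 4↦5, 5↦6, 6↦9, 7↦3, 8↦10, 9↦8, 10↦8]  zeros at y ∈ ∅
  x = 5: [0↦6, 1↦8, 2↦1, 3↦7, 4↦4, 5↦3, 6↦4, 7↦7, 8↦1, 9↦8, 10↦6]  zeros at y ∈ ∅
  x = 6: [0↦4, 1↦4, 2↦6, 3↦10, 4↦5, 5↦2, 6↦1, 7↦2, 8↦5, 9↦10, 10↦6]  zeros at y ∈ ∅
  x = 7: [0↦4, 1↦2, 2↦2, 3↦4, 4↦8, 5↦3, 6↦0, 7↦10, 8↦0, 9↦3, 10↦8]  zeros at y ∈ {6, 8}
  x = 8: [0↦6, 1↦2, 2↦0, 3↦0, 4↦2, 5↦6, 6↦1, 7↦9, 8↦8, 9↦9, 10↦1]  zeros at y ∈ {2, 3}
  x = 9: [0↦10, 1↦4, 2↦0, 3↦9, 4↦9, 5↦0, 6↦4, 7↦10, 8↦7, 9↦6, 10↦7]  zeros at y ∈ {2, 5}
  x = 10: [0↦5, 1↦8, 2↦2, 3↦9, 4↦7, 5↦7, 6↦9, 7↦2, 8↦8, 9↦5, 10↦4]  zeros at y ∈ ∅
Collecting zeros: affine points = {(0, 3), (0, 8), (1, 1), (3, 1), (3, 5), (7, 6), (7, 8), (8, 2), (8, 3), (9, 2), (9, 5)}.
Total count |C(F_11)_aff| = 11.


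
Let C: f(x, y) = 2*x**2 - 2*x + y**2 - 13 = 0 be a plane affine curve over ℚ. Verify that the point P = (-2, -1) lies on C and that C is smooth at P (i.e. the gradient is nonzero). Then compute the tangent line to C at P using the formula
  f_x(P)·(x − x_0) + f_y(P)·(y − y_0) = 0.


Tangent line at P: -10*x - 2*y - 22 = 0.

Step 1: f(-2, -1) = 0, so P lies on C.
Step 2: partial derivatives
  f_x(x, y) = 4*x - 2, f_y(x, y) = 2*y.
  f_x(P) = -10, f_y(P) = -2 (gradient nonzero, so P is smooth).
Step 3: tangent line at P: -10·(x − -2) + -2·(y − -1) = 0.
Expanding: -10*x - 2*y - 22 = 0.


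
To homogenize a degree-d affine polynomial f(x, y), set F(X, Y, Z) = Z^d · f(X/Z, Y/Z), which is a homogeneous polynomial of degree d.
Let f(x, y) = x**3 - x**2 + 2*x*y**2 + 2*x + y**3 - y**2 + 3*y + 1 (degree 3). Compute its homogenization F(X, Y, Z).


F(X, Y, Z) = X**3 - X**2*Z + 2*X*Y**2 + 2*X*Z**2 + Y**3 - Y**2*Z + 3*Y*Z**2 + Z**3

deg(f) = 3.
Substitute x = X/Z, y = Y/Z into f, then multiply by Z^3.
  monomial 1·x^3·y^0 ↦ 1·X^3·Y^0·Z^0.
  monomial -1·x^2·y^0 ↦ -1·X^2·Y^0·Z^1.
  monomial 2·x^1·y^2 ↦ 2·X^1·Y^2·Z^0.
  monomial 2·x^1·y^0 ↦ 2·X^1·Y^0·Z^2.
  monomial 1·x^0·y^3 ↦ 1·X^0·Y^3·Z^0.
  monomial -1·x^0·y^2 ↦ -1·X^0·Y^2·Z^1.
  monomial 3·x^0·y^1 ↦ 3·X^0·Y^1·Z^2.
  monomial 1·x^0·y^0 ↦ 1·X^0·Y^0·Z^3.
Collecting: F(X, Y, Z) = X**3 - X**2*Z + 2*X*Y**2 + 2*X*Z**2 + Y**3 - Y**2*Z + 3*Y*Z**2 + Z**3.


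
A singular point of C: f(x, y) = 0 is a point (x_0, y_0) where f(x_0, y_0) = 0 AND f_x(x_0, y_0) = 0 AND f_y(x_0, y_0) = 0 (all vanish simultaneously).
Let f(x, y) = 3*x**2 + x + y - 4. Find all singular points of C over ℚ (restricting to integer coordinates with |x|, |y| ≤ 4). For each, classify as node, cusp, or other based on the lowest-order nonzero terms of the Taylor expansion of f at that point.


No singular points in the scanned grid; C is smooth there.

Compute partial derivatives:
  f_x = 6*x + 1.
  f_y = 1.
f_y = 1 is a nonzero constant, so f_y never vanishes: no point (x, y) can satisfy f = f_x = f_y = 0. In particular no (x, y) ∈ {−4, ..., 4}² is singular; the curve is smooth.


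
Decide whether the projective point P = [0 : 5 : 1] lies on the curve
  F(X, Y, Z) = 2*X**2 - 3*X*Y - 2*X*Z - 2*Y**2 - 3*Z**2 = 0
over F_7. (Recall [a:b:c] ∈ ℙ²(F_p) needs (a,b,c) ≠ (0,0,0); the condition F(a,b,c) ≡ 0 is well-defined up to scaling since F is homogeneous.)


F(0,5,1) ≡ 3 (mod 7); P is NOT on the curve.

Evaluate F(0, 5, 1) term-by-term (mod 7).
  2*X**2 ↦ 2·0·1·1 = 0
  -3*X*Y ↦ -3·0·5·1 = 0
  -2*X*Z ↦ -2·0·1·1 = 0
  -2*Y**2 ↦ -2·1·25·1 = -50
  -3*Z**2 ↦ -3·1·1·1 = -3
Sum: F(0, 5, 1) = (0) + (0) + (0) + (-50) + (-3) = -53.
Reducing mod 7: -53 ≡ 3 (mod 7).
Since F(a, b, c) ≡ 3 ≠ 0 (mod 7), P does NOT lie on the curve.


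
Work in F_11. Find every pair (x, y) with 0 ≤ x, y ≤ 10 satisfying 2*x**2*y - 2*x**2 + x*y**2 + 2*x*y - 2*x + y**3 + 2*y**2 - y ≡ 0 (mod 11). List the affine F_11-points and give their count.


Affine F_11-points: {(0, 0), (1, 2), (3, 5), (5, 4), (6, 3), (6, 4), (6, 7), (7, 2), (8, 5), (9, 1), (10, 0), (10, 3), (10, 7)}; count = 13.

For each of the 121 pairs (x, y) ∈ F_11², evaluate f(x, y) mod 11. Record the zeros.
  x = 0: [0↦0, 1↦2, 2↦3, 3↦9, 4↦4, 5↦5, 6↦7, 7↦5, 8↦5, 9↦2, 10↦2]  zeros at y ∈ {0}
  x = 1: [0↦7, 1↦3, 2↦0, 3↦4, 4↦10, 5↦2, 6↦8, 7↦1, 8↦9, 9↦5, 10↦6]  zeros at y ∈ {2}
  x = 2: [0↦10, 1↦4, 2↦1, 3↦7, 4↦6, 5↦4, 6↦7, 7↦10, 8↦8, 9↦7, 10↦2]  zeros at y ∈ ∅
  x = 3: [0↦9, 1↦5, 2↦6, 3↦7, 4↦3, 5↦0, 6↦4, 7↦10, 8↦2, 9↦8, 10↦1]  zeros at y ∈ {5}
  x = 4: [0↦4, 1↦6, 2↦4, 3↦4, 4↦1, 5↦1, 6↦10, 7↦1, 8↦2, 9↦8, 10↦3]  zeros at y ∈ ∅
  x = 5: [0↦6, 1↦7, 2↦6, 3↦9, 4↦0, 5↦7, 6↦3, 7↦5, 8↦8, 9↦7, 10↦8]  zeros at y ∈ {4}
  x = 6: [0↦4, 1↦8, 2↦1, 3↦0, 4↦0, 5↦7, 6↦5, 7↦0, 8↦9, 9↦5, 10↦5]  zeros at y ∈ {3, 4, 7}
  x = 7: [0↦9, 1↦9, 2↦0, 3↦10, 4↦1, 5↦1, 6↦5, 7↦8, 8↦5, 9↦2, 10↦5]  zeros at y ∈ {2}
  x = 8: [0↦10, 1↦10, 2↦3, 3↦6, 4↦3, 5↦0, 6↦3, 7↦7, 8↦7, 9↦9, 10↦8]  zeros at y ∈ {5}
  x = 9: [0↦7, 1↦0, 2↦10, 3↦10, 4↦6, 5↦4, 6↦10, 7↦8, 8↦4, 9↦4, 10↦3]  zeros at y ∈ {1}
  x = 10: [0↦0, 1↦1, 2↦10, 3↦0, 4↦10, 5↦2, 6↦4, 7↦0, 8↦7, 9↦9, 10↦1]  zeros at y ∈ {0, 3, 7}
Collecting zeros: affine points = {(0, 0), (1, 2), (3, 5), (5, 4), (6, 3), (6, 4), (6, 7), (7, 2), (8, 5), (9, 1), (10, 0), (10, 3), (10, 7)}.
Total count |C(F_11)_aff| = 13.


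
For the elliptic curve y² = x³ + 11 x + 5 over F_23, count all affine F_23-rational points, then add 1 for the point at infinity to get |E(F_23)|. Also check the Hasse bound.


Affine points = {(2, 9), (2, 14), (5, 1), (5, 22), (11, 10), (11, 13), (12, 5), (12, 18), (15, 7), (15, 16), (18, 3), (18, 20), (19, 9), (19, 14), (22, 4), (22, 19)}; affine count = 16; |E(F_23)| = 17.

Discriminant check: Δ ∝ 4a³ + 27b² = 4·11³ + 27·5² = 4·1331 + 27·25 ≡ 19 (mod 23). Nonzero ⇒ E is nonsingular.
For each x ∈ F_23, compute rhs = x³ + 11·x + 5 mod 23, then count y ∈ F_23 with y² ≡ rhs.
  x = 0: rhs = 5, matching y values: none (0 points).
  x = 1: rhs = 17, matching y values: none (0 points).
  x = 2: rhs = 12, matching y values: 9, 14 (2 points).
  x = 3: rhs = 19, matching y values: none (0 points).
  x = 4: rhs = 21, matching y values: none (0 points).
  x = 5: rhs = 1, matching y values: 1, 22 (2 points).
  x = 6: rhs = 11, matching y values: none (0 points).
  x = 7: rhs = 11, matching y values: none (0 points).
  x = 8: rhs = 7, matching y values: none (0 points).
  x = 9: rhs = 5, matching y values: none (0 points).
  x = 10: rhs = 11, matching y values: none (0 points).
  x = 11: rhs = 8, matching y values: 10, 13 (2 points).
  x = 12: rhs = 2, matching y values: 5, 18 (2 points).
  x = 13: rhs = 22, matching y values: none (0 points).
  x = 14: rhs = 5, matching y values: none (0 points).
  x = 15: rhs = 3, matching y values: 7, 16 (2 points).
  x = 16: rhs = 22, matching y values: none (0 points).
  x = 17: rhs = 22, matching y values: none (0 points).
  x = 18: rhs = 9, matching y values: 3, 20 (2 points).
  x = 19: rhs = 12, matching y values: 9, 14 (2 points).
  x = 20: rhs = 14, matching y values: none (0 points).
  x = 21: rhs = 21, matching y values: none (0 points).
  x = 22: rhs = 16, matching y values: 4, 19 (2 points).
Total affine count: 16.
Full point count |E(F_23)| = 16 + 1 = 17.
Hasse bound: |17 − (23+1)| = |-7| = 7 ≤ 2√23 ≈ 9.5917 ✓.


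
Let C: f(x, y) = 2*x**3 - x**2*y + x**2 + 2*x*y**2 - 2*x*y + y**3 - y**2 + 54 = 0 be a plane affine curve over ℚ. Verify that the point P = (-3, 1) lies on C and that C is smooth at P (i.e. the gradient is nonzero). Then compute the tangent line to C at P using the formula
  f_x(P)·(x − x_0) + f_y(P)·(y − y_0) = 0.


Tangent line at P: 54*x - 14*y + 176 = 0.

Step 1: f(-3, 1) = 0, so P lies on C.
Step 2: partial derivatives
  f_x(x, y) = 6*x**2 - 2*x*y + 2*x + 2*y**2 - 2*y, f_y(x, y) = -x**2 + 4*x*y - 2*x + 3*y**2 - 2*y.
  f_x(P) = 54, f_y(P) = -14 (gradient nonzero, so P is smooth).
Step 3: tangent line at P: 54·(x − -3) + -14·(y − 1) = 0.
Expanding: 54*x - 14*y + 176 = 0.


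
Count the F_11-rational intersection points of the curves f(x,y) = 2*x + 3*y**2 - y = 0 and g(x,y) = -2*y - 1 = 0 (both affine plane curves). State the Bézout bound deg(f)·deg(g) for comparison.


Common zeros: {(9, 5)}; count = 1; Bézout bound = 2.

deg(f) = 2, deg(g) = 1, so Bézout bound = 2.
Scan x ∈ F_11. For each x, list the y ∈ F_11 with f(x, y) ≡ 0 and those with g(x, y) ≡ 0 (mod 11); the common zeros in that column are the intersection.
  x = 0: f ≡ 0 at y ∈ {0, 4}; g ≡ 0 at y ∈ {5}; common: ∅.
  x = 1: f ≡ 0 at y ∈ ∅; g ≡ 0 at y ∈ {5}; common: ∅.
  x = 2: f ≡ 0 at y ∈ ∅; g ≡ 0 at y ∈ {5}; common: ∅.
  x = 3: f ≡ 0 at y ∈ ∅; g ≡ 0 at y ∈ {5}; common: ∅.
  x = 4: f ≡ 0 at y ∈ {6, 9}; g ≡ 0 at y ∈ {5}; common: ∅.
  x = 5: f ≡ 0 at y ∈ ∅; g ≡ 0 at y ∈ {5}; common: ∅.
  x = 6: f ≡ 0 at y ∈ {2}; g ≡ 0 at y ∈ {5}; common: ∅.
  x = 7: f ≡ 0 at y ∈ {7, 8}; g ≡ 0 at y ∈ {5}; common: ∅.
  x = 8: f ≡ 0 at y ∈ ∅; g ≡ 0 at y ∈ {5}; common: ∅.
  x = 9: f ≡ 0 at y ∈ {5, 10}; g ≡ 0 at y ∈ {5}; common: {5}.
  x = 10: f ≡ 0 at y ∈ {1, 3}; g ≡ 0 at y ∈ {5}; common: ∅.
Collecting: common zeros = {(9, 5)}, so the count is 1.
Comparison with the Bézout bound: 1 ≤ 2 = deg(f)·deg(g), as expected for curves with no common component (the affine F_11-count falls short of the bound because intersections may lie at infinity, over extension fields, or carry multiplicity).


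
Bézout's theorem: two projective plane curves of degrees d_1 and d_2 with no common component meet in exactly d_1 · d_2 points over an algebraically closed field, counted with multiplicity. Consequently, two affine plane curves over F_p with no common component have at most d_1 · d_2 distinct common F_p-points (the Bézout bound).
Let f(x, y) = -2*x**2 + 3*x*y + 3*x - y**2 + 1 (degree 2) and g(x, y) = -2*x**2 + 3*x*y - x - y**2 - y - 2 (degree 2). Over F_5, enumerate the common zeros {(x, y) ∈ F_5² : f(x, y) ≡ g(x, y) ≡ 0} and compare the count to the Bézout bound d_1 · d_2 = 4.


Common zeros: ∅; count = 0; Bézout bound = 4.

deg(f) = 2, deg(g) = 2, so Bézout bound = 4.
Scan x ∈ F_5. For each x, list the y ∈ F_5 with f(x, y) ≡ 0 and those with g(x, y) ≡ 0 (mod 5); the common zeros in that column are the intersection.
  x = 0: f ≡ 0 at y ∈ {1, 4}; g ≡ 0 at y ∈ ∅; common: ∅.
  x = 1: f ≡ 0 at y ∈ ∅; g ≡ 0 at y ∈ {0, 2}; common: ∅.
  x = 2: f ≡ 0 at y ∈ ∅; g ≡ 0 at y ∈ ∅; common: ∅.
  x = 3: f ≡ 0 at y ∈ {1, 3}; g ≡ 0 at y ∈ ∅; common: ∅.
  x = 4: f ≡ 0 at y ∈ ∅; g ≡ 0 at y ∈ {2, 4}; common: ∅.
Collecting: common zeros = ∅, so the count is 0.
Comparison with the Bézout bound: 0 ≤ 4 = deg(f)·deg(g), as expected for curves with no common component (the affine F_5-count falls short of the bound because intersections may lie at infinity, over extension fields, or carry multiplicity).


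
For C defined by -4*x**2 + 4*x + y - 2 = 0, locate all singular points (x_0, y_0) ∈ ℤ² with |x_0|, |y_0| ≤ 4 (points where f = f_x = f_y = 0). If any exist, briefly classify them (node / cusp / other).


No singular points in the scanned grid; C is smooth there.

Compute partial derivatives:
  f_x = 4 - 8*x.
  f_y = 1.
f_y = 1 is a nonzero constant, so f_y never vanishes: no point (x, y) can satisfy f = f_x = f_y = 0. In particular no (x, y) ∈ {−4, ..., 4}² is singular; the curve is smooth.


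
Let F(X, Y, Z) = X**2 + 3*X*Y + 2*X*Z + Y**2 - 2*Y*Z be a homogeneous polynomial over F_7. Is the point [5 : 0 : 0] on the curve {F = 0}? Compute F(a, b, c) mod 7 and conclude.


F(5,0,0) ≡ 4 (mod 7); P is NOT on the curve.

Evaluate F(5, 0, 0) term-by-term (mod 7).
  X**2 ↦ 1·25·1·1 = 25
  3*X*Y ↦ 3·5·0·1 = 0
  2*X*Z ↦ 2·5·1·0 = 0
  Y**2 ↦ 1·1·0·1 = 0
  -2*Y*Z ↦ -2·1·0·0 = 0
Sum: F(5, 0, 0) = (25) + (0) + (0) + (0) + (0) = 25.
Reducing mod 7: 25 ≡ 4 (mod 7).
Since F(a, b, c) ≡ 4 ≠ 0 (mod 7), P does NOT lie on the curve.


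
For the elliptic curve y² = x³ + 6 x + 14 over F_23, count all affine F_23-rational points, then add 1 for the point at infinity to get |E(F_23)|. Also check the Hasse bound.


Affine points = {(3, 6), (3, 17), (5, 10), (5, 13), (6, 6), (6, 17), (7, 10), (7, 13), (10, 4), (10, 19), (11, 10), (11, 13), (13, 9), (13, 14), (14, 6), (14, 17), (15, 11), (15, 12), (19, 8), (19, 15)}; affine count = 20; |E(F_23)| = 21.

Discriminant check: Δ ∝ 4a³ + 27b² = 4·6³ + 27·14² = 4·216 + 27·196 ≡ 15 (mod 23). Nonzero ⇒ E is nonsingular.
For each x ∈ F_23, compute rhs = x³ + 6·x + 14 mod 23, then count y ∈ F_23 with y² ≡ rhs.
  x = 0: rhs = 14, matching y values: none (0 points).
  x = 1: rhs = 21, matching y values: none (0 points).
  x = 2: rhs = 11, matching y values: none (0 points).
  x = 3: rhs = 13, matching y values: 6, 17 (2 points).
  x = 4: rhs = 10, matching y values: none (0 points).
  x = 5: rhs = 8, matching y values: 10, 13 (2 points).
  x = 6: rhs = 13, matching y values: 6, 17 (2 points).
  x = 7: rhs = 8, matching y values: 10, 13 (2 points).
  x = 8: rhs = 22, matching y values: none (0 points).
  x = 9: rhs = 15, matching y values: none (0 points).
  x = 10: rhs = 16, matching y values: 4, 19 (2 points).
  x = 11: rhs = 8, matching y values: 10, 13 (2 points).
  x = 12: rhs = 20, matching y values: none (0 points).
  x = 13: rhs = 12, matching y values: 9, 14 (2 points).
  x = 14: rhs = 13, matching y values: 6, 17 (2 points).
  x = 15: rhs = 6, matching y values: 11, 12 (2 points).
  x = 16: rhs = 20, matching y values: none (0 points).
  x = 17: rhs = 15, matching y values: none (0 points).
  x = 18: rhs = 20, matching y values: none (0 points).
  x = 19: rhs = 18, matching y values: 8, 15 (2 points).
  x = 20: rhs = 15, matching y values: none (0 points).
  x = 21: rhs = 17, matching y values: none (0 points).
  x = 22: rhs = 7, matching y values: none (0 points).
Total affine count: 20.
Full point count |E(F_23)| = 20 + 1 = 21.
Hasse bound: |21 − (23+1)| = |-3| = 3 ≤ 2√23 ≈ 9.5917 ✓.


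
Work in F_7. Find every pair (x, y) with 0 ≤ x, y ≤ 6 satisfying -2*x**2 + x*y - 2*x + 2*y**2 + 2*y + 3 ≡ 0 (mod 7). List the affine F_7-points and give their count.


Affine F_7-points: {(0, 1), (0, 5), (2, 2), (2, 3), (3, 0), (3, 1), (5, 2), (5, 5)}; count = 8.

For each of the 49 pairs (x, y) ∈ F_7², evaluate f(x, y) mod 7. Record the zeros.
  x = 0: [0↦3, 1↦0, 2↦1, 3↦6, 4↦1, 5↦0, 6↦3]  zeros at y ∈ {1, 5}
  x = 1: [0↦6, 1↦4, 2↦6, 3↦5, 4↦1, 5↦1, 6↦5]  zeros at y ∈ ∅
  x = 2: [0↦5, 1↦4, 2↦0, 3↦0, 4↦4, 5↦5, 6↦3]  zeros at y ∈ {2, 3}
  x = 3: [0↦0, 1↦0, 2↦4, 3↦5, 4↦3, 5↦5, 6↦4]  zeros at y ∈ {0, 1}
  x = 4: [0↦5, 1↦6, 2↦4, 3↦6, 4↦5, 5↦1, 6↦1]  zeros at y ∈ ∅
  x = 5: [0↦6, 1↦1, 2↦0, 3↦3, 4↦3, 5↦0, 6↦1]  zeros at y ∈ {2, 5}
  x = 6: [0↦3, 1↦6, 2↦6, 3↦3, 4↦4, 5↦2, 6↦4]  zeros at y ∈ ∅
Collecting zeros: affine points = {(0, 1), (0, 5), (2, 2), (2, 3), (3, 0), (3, 1), (5, 2), (5, 5)}.
Total count |C(F_7)_aff| = 8.


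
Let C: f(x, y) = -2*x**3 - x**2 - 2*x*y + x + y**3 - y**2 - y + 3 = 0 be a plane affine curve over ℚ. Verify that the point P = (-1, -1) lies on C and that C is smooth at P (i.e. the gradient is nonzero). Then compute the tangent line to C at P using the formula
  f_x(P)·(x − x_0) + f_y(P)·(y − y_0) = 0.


Tangent line at P: -x + 6*y + 5 = 0.

Step 1: f(-1, -1) = 0, so P lies on C.
Step 2: partial derivatives
  f_x(x, y) = -6*x**2 - 2*x - 2*y + 1, f_y(x, y) = -2*x + 3*y**2 - 2*y - 1.
  f_x(P) = -1, f_y(P) = 6 (gradient nonzero, so P is smooth).
Step 3: tangent line at P: -1·(x − -1) + 6·(y − -1) = 0.
Expanding: -x + 6*y + 5 = 0.


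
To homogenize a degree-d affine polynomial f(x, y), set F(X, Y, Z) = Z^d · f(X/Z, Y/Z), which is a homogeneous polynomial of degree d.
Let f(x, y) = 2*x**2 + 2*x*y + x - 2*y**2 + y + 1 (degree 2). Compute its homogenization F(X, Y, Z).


F(X, Y, Z) = 2*X**2 + 2*X*Y + X*Z - 2*Y**2 + Y*Z + Z**2

deg(f) = 2.
Substitute x = X/Z, y = Y/Z into f, then multiply by Z^2.
  monomial 2·x^2·y^0 ↦ 2·X^2·Y^0·Z^0.
  monomial 2·x^1·y^1 ↦ 2·X^1·Y^1·Z^0.
  monomial 1·x^1·y^0 ↦ 1·X^1·Y^0·Z^1.
  monomial -2·x^0·y^2 ↦ -2·X^0·Y^2·Z^0.
  monomial 1·x^0·y^1 ↦ 1·X^0·Y^1·Z^1.
  monomial 1·x^0·y^0 ↦ 1·X^0·Y^0·Z^2.
Collecting: F(X, Y, Z) = 2*X**2 + 2*X*Y + X*Z - 2*Y**2 + Y*Z + Z**2.


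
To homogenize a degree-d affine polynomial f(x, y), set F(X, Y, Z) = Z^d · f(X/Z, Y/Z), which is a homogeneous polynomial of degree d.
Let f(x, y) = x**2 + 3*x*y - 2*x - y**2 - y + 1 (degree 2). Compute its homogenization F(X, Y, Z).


F(X, Y, Z) = X**2 + 3*X*Y - 2*X*Z - Y**2 - Y*Z + Z**2

deg(f) = 2.
Substitute x = X/Z, y = Y/Z into f, then multiply by Z^2.
  monomial 1·x^2·y^0 ↦ 1·X^2·Y^0·Z^0.
  monomial 3·x^1·y^1 ↦ 3·X^1·Y^1·Z^0.
  monomial -2·x^1·y^0 ↦ -2·X^1·Y^0·Z^1.
  monomial -1·x^0·y^2 ↦ -1·X^0·Y^2·Z^0.
  monomial -1·x^0·y^1 ↦ -1·X^0·Y^1·Z^1.
  monomial 1·x^0·y^0 ↦ 1·X^0·Y^0·Z^2.
Collecting: F(X, Y, Z) = X**2 + 3*X*Y - 2*X*Z - Y**2 - Y*Z + Z**2.


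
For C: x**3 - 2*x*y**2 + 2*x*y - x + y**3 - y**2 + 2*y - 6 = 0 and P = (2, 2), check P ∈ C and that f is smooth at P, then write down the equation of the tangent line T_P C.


Tangent line at P: 7*x - 2*y - 10 = 0.

Step 1: f(2, 2) = 0, so P lies on C.
Step 2: partial derivatives
  f_x(x, y) = 3*x**2 - 2*y**2 + 2*y - 1, f_y(x, y) = -4*x*y + 2*x + 3*y**2 - 2*y + 2.
  f_x(P) = 7, f_y(P) = -2 (gradient nonzero, so P is smooth).
Step 3: tangent line at P: 7·(x − 2) + -2·(y − 2) = 0.
Expanding: 7*x - 2*y - 10 = 0.
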